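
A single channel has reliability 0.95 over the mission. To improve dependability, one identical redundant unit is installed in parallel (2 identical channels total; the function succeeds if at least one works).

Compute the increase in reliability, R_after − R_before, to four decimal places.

0.0475

R_before = 0.95
R_after = 1 − (1 − 0.95)^2 = 0.9975
ΔR = 0.9975 − 0.95 = 0.0475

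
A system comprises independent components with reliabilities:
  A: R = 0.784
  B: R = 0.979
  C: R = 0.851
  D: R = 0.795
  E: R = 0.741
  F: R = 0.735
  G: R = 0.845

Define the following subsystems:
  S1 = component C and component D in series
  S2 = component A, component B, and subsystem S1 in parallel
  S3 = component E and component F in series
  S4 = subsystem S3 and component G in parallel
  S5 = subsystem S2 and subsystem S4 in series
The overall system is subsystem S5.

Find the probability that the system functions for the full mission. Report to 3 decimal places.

Series (C and D): 0.85100 × 0.79500 = 0.67655
Parallel (A, B, and [0.67655]): 1 − (1 − 0.78400)(1 − 0.97900)(1 − 0.67655) = 0.99853
Series (E and F): 0.74100 × 0.73500 = 0.54464
Parallel ([0.54464] and G): 1 − (1 − 0.54464)(1 − 0.84500) = 0.92942
Series ([0.99853] and [0.92942]): 0.99853 × 0.92942 = 0.928

0.928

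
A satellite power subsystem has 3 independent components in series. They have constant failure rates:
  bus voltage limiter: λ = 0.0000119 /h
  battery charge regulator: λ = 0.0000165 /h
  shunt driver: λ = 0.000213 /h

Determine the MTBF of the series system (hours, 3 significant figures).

Series of exponential components: λ_sys = Σ λ_i
λ_sys = 0.0000119 + 0.0000165 + 0.000213 = 2.4140e-04 /h
MTBF = 1 / λ_sys = 4140 h

4140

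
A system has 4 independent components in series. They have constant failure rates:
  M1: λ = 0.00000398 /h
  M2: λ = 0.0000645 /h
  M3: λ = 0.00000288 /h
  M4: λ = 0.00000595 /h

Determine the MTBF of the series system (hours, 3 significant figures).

Series of exponential components: λ_sys = Σ λ_i
λ_sys = 0.00000398 + 0.0000645 + 0.00000288 + 0.00000595 = 7.7310e-05 /h
MTBF = 1 / λ_sys = 12900 h

12900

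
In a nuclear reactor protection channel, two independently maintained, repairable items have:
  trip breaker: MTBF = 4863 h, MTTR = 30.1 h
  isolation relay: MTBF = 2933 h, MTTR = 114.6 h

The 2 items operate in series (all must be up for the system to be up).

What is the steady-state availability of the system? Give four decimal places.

A(trip breaker) = MTBF/(MTBF+MTTR) = 4863/(4863+30.1) = 0.993848
A(isolation relay) = MTBF/(MTBF+MTTR) = 2933/(2933+114.6) = 0.962397
Series availability: 0.993848 × 0.962397 = 0.9565

0.9565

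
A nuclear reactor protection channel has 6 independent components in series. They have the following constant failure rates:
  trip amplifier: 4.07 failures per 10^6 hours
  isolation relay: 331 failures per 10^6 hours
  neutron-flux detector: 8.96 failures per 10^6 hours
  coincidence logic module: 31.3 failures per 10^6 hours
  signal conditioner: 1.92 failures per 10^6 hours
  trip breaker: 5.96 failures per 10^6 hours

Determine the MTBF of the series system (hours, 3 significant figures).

Series of exponential components: λ_sys = Σ λ_i
λ_sys = 0.00000407 + 0.000331 + 0.00000896 + 0.0000313 + 0.00000192 + 0.00000596 = 3.8321e-04 /h
MTBF = 1 / λ_sys = 2610 h

2610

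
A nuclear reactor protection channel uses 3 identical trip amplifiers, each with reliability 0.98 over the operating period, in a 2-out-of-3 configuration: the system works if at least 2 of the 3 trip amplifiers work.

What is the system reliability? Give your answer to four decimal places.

R = Σ_{i=2}^{3} C(3,i) p^i (1−p)^{3−i} with p = 0.98
C(3,2)·0.98^2·0.02^1 = 0.057624
C(3,3)·0.98^3·0.02^0 = 0.941192
Sum = 0.9988

0.9988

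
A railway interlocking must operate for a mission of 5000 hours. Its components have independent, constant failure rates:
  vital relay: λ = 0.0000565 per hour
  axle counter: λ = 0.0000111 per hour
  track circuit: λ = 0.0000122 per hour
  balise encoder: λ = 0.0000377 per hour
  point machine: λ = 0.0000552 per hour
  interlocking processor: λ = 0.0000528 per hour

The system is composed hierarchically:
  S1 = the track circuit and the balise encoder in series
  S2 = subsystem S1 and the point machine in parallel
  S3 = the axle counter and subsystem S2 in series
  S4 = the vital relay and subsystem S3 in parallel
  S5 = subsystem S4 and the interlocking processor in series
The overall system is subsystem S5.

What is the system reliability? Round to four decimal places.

0.7482

R(vital relay) = exp(−0.0000565 × 5000) = 0.753897
R(axle counter) = exp(−0.0000111 × 5000) = 0.946012
R(track circuit) = exp(−0.0000122 × 5000) = 0.940823
R(balise encoder) = exp(−0.0000377 × 5000) = 0.828201
R(point machine) = exp(−0.0000552 × 5000) = 0.758813
R(interlocking processor) = exp(−0.0000528 × 5000) = 0.767974
Series (track circuit and balise encoder): 0.940823 × 0.828201 = 0.779191
Parallel ([0.779191] and point machine): 1 − (1 − 0.779191)(1 − 0.758813) = 0.946744
Series (axle counter and [0.946744]): 0.946012 × 0.946744 = 0.895631
Parallel (vital relay and [0.895631]): 1 − (1 − 0.753897)(1 − 0.895631) = 0.974314
Series ([0.974314] and interlocking processor): 0.974314 × 0.767974 = 0.7482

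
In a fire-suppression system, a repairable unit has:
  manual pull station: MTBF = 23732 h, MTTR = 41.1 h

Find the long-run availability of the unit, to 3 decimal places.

A(manual pull station) = MTBF/(MTBF+MTTR) = 23732/(23732+41.1) = 0.998

0.998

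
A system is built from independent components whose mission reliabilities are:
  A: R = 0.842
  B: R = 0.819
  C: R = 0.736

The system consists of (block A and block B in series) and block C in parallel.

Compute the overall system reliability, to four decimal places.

Series (A and B): 0.842000 × 0.819000 = 0.689598
Parallel ([0.689598] and C): 1 − (1 − 0.689598)(1 − 0.736000) = 0.9181

0.9181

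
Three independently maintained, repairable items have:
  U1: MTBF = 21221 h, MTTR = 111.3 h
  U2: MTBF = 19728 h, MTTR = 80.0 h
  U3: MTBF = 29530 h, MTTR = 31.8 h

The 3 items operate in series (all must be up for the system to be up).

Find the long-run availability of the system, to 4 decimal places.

0.9897

A(U1) = MTBF/(MTBF+MTTR) = 21221/(21221+111.3) = 0.994783
A(U2) = MTBF/(MTBF+MTTR) = 19728/(19728+80.0) = 0.995961
A(U3) = MTBF/(MTBF+MTTR) = 29530/(29530+31.8) = 0.998924
Series availability: 0.994783 × 0.995961 × 0.998924 = 0.9897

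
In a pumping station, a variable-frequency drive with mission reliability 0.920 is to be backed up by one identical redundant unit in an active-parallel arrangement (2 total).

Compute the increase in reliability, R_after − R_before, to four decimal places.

R_before = 0.920
R_after = 1 − (1 − 0.920)^2 = 0.9936
ΔR = 0.9936 − 0.920 = 0.0736

0.0736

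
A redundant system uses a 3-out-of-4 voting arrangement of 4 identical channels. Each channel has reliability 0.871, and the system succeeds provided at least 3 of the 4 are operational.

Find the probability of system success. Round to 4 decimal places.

R = Σ_{i=3}^{4} C(4,i) p^i (1−p)^{4−i} with p = 0.871
C(4,3)·0.871^3·0.129^1 = 0.340961
C(4,4)·0.871^4·0.129^0 = 0.575536
Sum = 0.9165

0.9165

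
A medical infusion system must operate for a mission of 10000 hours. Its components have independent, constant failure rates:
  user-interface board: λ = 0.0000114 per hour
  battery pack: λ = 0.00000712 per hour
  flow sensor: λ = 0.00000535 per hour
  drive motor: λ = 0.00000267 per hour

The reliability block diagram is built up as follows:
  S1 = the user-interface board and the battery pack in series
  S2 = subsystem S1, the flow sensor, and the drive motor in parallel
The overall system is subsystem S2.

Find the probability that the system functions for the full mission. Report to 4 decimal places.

0.9998

R(user-interface board) = exp(−0.0000114 × 10000) = 0.892258
R(battery pack) = exp(−0.00000712 × 10000) = 0.931276
R(flow sensor) = exp(−0.00000535 × 10000) = 0.947906
R(drive motor) = exp(−0.00000267 × 10000) = 0.973653
Series (user-interface board and battery pack): 0.892258 × 0.931276 = 0.830938
Parallel ([0.830938], flow sensor, and drive motor): 1 − (1 − 0.830938)(1 − 0.947906)(1 − 0.973653) = 0.9998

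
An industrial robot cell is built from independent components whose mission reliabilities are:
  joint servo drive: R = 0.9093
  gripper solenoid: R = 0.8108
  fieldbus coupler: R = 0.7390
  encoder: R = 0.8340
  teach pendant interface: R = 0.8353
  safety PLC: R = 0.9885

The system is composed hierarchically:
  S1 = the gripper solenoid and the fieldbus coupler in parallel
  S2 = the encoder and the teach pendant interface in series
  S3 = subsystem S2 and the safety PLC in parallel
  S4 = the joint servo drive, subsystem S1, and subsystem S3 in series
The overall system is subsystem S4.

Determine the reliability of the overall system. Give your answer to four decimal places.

0.8614

Parallel (gripper solenoid and fieldbus coupler): 1 − (1 − 0.810800)(1 − 0.739000) = 0.950619
Series (encoder and teach pendant interface): 0.834000 × 0.835300 = 0.696640
Parallel ([0.696640] and safety PLC): 1 − (1 − 0.696640)(1 − 0.988500) = 0.996511
Series (joint servo drive, [0.950619], and [0.996511]): 0.909300 × 0.950619 × 0.996511 = 0.8614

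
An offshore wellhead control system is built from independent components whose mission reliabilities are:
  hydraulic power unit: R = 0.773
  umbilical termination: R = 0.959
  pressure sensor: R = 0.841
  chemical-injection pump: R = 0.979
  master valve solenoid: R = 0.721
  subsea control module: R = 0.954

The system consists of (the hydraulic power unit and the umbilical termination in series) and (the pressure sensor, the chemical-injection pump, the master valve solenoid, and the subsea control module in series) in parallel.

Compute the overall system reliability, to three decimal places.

Series (hydraulic power unit and umbilical termination): 0.77300 × 0.95900 = 0.74131
Series (pressure sensor, chemical-injection pump, master valve solenoid, and subsea control module): 0.84100 × 0.97900 × 0.72100 × 0.95400 = 0.56632
Parallel ([0.74131] and [0.56632]): 1 − (1 − 0.74131)(1 − 0.56632) = 0.888

0.888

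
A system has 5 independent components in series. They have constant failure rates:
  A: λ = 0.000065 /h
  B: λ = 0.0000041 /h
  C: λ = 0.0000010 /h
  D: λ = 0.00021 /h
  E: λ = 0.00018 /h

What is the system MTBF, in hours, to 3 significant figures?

2170

Series of exponential components: λ_sys = Σ λ_i
λ_sys = 0.000065 + 0.0000041 + 0.0000010 + 0.00021 + 0.00018 = 4.6010e-04 /h
MTBF = 1 / λ_sys = 2170 h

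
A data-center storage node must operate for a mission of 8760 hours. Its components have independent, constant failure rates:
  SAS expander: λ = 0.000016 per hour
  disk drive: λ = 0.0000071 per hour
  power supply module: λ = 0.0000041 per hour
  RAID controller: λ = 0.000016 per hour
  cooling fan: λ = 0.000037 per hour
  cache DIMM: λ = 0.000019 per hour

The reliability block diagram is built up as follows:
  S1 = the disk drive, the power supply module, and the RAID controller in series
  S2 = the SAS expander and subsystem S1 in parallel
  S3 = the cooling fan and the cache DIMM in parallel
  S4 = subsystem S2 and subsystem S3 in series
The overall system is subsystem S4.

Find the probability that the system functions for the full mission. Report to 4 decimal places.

R(SAS expander) = exp(−0.000016 × 8760) = 0.869219
R(disk drive) = exp(−0.0000071 × 8760) = 0.939699
R(power supply module) = exp(−0.0000041 × 8760) = 0.964721
R(RAID controller) = exp(−0.000016 × 8760) = 0.869219
R(cooling fan) = exp(−0.000037 × 8760) = 0.723163
R(cache DIMM) = exp(−0.000019 × 8760) = 0.846674
Series (disk drive, power supply module, and RAID controller): 0.939699 × 0.964721 × 0.869219 = 0.787988
Parallel (SAS expander and [0.787988]): 1 − (1 − 0.869219)(1 − 0.787988) = 0.972273
Parallel (cooling fan and cache DIMM): 1 − (1 − 0.723163)(1 − 0.846674) = 0.957554
Series ([0.972273] and [0.957554]): 0.972273 × 0.957554 = 0.9310

0.9310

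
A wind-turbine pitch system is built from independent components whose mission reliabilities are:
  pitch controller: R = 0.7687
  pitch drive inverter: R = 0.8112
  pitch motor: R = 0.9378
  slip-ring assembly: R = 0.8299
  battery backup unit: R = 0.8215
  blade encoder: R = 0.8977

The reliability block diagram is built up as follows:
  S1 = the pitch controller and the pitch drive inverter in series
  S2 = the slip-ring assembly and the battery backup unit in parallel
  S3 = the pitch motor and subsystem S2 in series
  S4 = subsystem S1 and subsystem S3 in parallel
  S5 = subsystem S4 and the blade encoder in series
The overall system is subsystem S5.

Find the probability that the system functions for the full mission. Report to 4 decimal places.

0.8671

Series (pitch controller and pitch drive inverter): 0.768700 × 0.811200 = 0.623569
Parallel (slip-ring assembly and battery backup unit): 1 − (1 − 0.829900)(1 − 0.821500) = 0.969637
Series (pitch motor and [0.969637]): 0.937800 × 0.969637 = 0.909326
Parallel ([0.623569] and [0.909326]): 1 − (1 − 0.623569)(1 − 0.909326) = 0.965867
Series ([0.965867] and blade encoder): 0.965867 × 0.897700 = 0.8671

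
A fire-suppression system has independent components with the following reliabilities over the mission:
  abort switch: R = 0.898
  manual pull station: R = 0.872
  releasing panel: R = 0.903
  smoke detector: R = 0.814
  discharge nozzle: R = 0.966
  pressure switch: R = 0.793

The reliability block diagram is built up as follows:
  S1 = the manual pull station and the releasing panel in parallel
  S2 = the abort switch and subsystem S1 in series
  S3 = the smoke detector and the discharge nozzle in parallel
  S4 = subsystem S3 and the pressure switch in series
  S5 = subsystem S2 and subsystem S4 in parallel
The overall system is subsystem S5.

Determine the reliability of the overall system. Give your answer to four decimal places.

Parallel (manual pull station and releasing panel): 1 − (1 − 0.872000)(1 − 0.903000) = 0.987584
Series (abort switch and [0.987584]): 0.898000 × 0.987584 = 0.886850
Parallel (smoke detector and discharge nozzle): 1 − (1 − 0.814000)(1 − 0.966000) = 0.993676
Series ([0.993676] and pressure switch): 0.993676 × 0.793000 = 0.787985
Parallel ([0.886850] and [0.787985]): 1 − (1 − 0.886850)(1 − 0.787985) = 0.9760

0.9760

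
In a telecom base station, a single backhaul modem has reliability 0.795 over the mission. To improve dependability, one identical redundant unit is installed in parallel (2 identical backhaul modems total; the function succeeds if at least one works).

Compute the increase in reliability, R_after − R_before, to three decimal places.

0.163

R_before = 0.795
R_after = 1 − (1 − 0.795)^2 = 0.958
ΔR = 0.958 − 0.795 = 0.163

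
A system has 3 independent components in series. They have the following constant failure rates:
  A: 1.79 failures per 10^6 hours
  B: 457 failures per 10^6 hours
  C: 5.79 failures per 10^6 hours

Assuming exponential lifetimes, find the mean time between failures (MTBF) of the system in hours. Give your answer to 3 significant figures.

2150

Series of exponential components: λ_sys = Σ λ_i
λ_sys = 0.00000179 + 0.000457 + 0.00000579 = 4.6458e-04 /h
MTBF = 1 / λ_sys = 2150 h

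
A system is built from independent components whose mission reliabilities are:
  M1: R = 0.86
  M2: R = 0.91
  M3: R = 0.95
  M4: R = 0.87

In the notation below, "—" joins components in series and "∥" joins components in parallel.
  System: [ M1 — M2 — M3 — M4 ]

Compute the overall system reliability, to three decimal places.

Series (M1, M2, M3, and M4): 0.86000 × 0.91000 × 0.95000 × 0.87000 = 0.647

0.647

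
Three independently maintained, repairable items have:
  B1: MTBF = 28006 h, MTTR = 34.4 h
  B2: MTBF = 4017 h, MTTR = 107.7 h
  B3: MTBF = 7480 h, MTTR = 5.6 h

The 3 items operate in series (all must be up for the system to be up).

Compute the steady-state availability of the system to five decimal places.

A(B1) = MTBF/(MTBF+MTTR) = 28006/(28006+34.4) = 0.998773
A(B2) = MTBF/(MTBF+MTTR) = 4017/(4017+107.7) = 0.973889
A(B3) = MTBF/(MTBF+MTTR) = 7480/(7480+5.6) = 0.999252
Series availability: 0.998773 × 0.973889 × 0.999252 = 0.97197

0.97197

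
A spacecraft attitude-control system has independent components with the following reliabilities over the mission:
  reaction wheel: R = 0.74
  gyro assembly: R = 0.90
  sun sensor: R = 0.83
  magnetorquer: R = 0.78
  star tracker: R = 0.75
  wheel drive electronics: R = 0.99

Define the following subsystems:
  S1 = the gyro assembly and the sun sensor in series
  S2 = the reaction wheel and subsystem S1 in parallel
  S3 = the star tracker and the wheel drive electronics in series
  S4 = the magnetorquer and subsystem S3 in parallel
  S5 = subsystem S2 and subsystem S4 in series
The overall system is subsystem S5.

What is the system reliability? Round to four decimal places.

0.8813

Series (gyro assembly and sun sensor): 0.900000 × 0.830000 = 0.747000
Parallel (reaction wheel and [0.747000]): 1 − (1 − 0.740000)(1 − 0.747000) = 0.934220
Series (star tracker and wheel drive electronics): 0.750000 × 0.990000 = 0.742500
Parallel (magnetorquer and [0.742500]): 1 − (1 − 0.780000)(1 − 0.742500) = 0.943350
Series ([0.934220] and [0.943350]): 0.934220 × 0.943350 = 0.8813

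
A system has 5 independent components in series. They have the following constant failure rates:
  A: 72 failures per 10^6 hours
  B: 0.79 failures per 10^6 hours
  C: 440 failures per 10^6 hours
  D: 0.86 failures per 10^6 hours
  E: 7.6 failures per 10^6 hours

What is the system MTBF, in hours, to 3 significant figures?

Series of exponential components: λ_sys = Σ λ_i
λ_sys = 0.000072 + 0.00000079 + 0.00044 + 0.00000086 + 0.0000076 = 5.2125e-04 /h
MTBF = 1 / λ_sys = 1920 h

1920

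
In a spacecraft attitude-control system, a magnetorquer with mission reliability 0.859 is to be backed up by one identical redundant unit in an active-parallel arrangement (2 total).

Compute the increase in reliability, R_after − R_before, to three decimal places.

R_before = 0.859
R_after = 1 − (1 − 0.859)^2 = 0.980
ΔR = 0.980 − 0.859 = 0.121

0.121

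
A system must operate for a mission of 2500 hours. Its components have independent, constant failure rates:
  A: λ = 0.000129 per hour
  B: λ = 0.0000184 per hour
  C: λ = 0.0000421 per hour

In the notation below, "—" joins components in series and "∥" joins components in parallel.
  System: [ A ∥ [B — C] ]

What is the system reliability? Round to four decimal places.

0.9613

R(A) = exp(−0.000129 × 2500) = 0.724336
R(B) = exp(−0.0000184 × 2500) = 0.955042
R(C) = exp(−0.0000421 × 2500) = 0.900099
Series (B and C): 0.955042 × 0.900099 = 0.859632
Parallel (A and [0.859632]): 1 − (1 − 0.724336)(1 − 0.859632) = 0.9613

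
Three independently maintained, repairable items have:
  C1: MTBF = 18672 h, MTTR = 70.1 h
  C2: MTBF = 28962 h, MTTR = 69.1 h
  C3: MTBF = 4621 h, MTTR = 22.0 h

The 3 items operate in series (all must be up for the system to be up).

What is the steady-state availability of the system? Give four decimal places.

0.9892

A(C1) = MTBF/(MTBF+MTTR) = 18672/(18672+70.1) = 0.996260
A(C2) = MTBF/(MTBF+MTTR) = 28962/(28962+69.1) = 0.997620
A(C3) = MTBF/(MTBF+MTTR) = 4621/(4621+22.0) = 0.995262
Series availability: 0.996260 × 0.997620 × 0.995262 = 0.9892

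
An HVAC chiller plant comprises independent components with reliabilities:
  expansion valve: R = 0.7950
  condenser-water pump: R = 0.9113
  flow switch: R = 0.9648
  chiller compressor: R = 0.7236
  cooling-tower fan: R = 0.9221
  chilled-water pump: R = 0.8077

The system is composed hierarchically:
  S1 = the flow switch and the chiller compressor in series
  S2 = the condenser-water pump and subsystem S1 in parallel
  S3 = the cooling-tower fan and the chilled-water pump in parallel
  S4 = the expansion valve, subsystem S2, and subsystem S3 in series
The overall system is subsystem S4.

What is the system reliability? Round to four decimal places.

0.7621

Series (flow switch and chiller compressor): 0.964800 × 0.723600 = 0.698129
Parallel (condenser-water pump and [0.698129]): 1 − (1 − 0.911300)(1 − 0.698129) = 0.973224
Parallel (cooling-tower fan and chilled-water pump): 1 − (1 − 0.922100)(1 − 0.807700) = 0.985020
Series (expansion valve, [0.973224], and [0.985020]): 0.795000 × 0.973224 × 0.985020 = 0.7621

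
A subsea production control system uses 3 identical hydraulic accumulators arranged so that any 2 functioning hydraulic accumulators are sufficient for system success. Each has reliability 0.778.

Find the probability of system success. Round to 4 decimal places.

R = Σ_{i=2}^{3} C(3,i) p^i (1−p)^{3−i} with p = 0.778
C(3,2)·0.778^2·0.222^1 = 0.403119
C(3,3)·0.778^3·0.222^0 = 0.470911
Sum = 0.8740

0.8740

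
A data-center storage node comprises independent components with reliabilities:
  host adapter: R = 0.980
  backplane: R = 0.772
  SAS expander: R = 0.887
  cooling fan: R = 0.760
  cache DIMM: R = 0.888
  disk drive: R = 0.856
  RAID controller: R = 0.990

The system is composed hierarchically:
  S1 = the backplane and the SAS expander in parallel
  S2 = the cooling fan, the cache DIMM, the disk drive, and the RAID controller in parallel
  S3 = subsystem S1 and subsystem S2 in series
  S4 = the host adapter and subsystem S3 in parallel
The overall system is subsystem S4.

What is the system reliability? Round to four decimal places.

0.9995

Parallel (backplane and SAS expander): 1 − (1 − 0.772000)(1 − 0.887000) = 0.974236
Parallel (cooling fan, cache DIMM, disk drive, and RAID controller): 1 − (1 − 0.760000)(1 − 0.888000)(1 − 0.856000)(1 − 0.990000) = 0.999961
Series ([0.974236] and [0.999961]): 0.974236 × 0.999961 = 0.974198
Parallel (host adapter and [0.974198]): 1 − (1 − 0.980000)(1 − 0.974198) = 0.9995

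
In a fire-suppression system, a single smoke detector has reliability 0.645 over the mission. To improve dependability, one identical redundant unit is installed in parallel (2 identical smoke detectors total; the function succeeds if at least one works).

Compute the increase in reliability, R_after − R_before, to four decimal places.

R_before = 0.645
R_after = 1 − (1 − 0.645)^2 = 0.8740
ΔR = 0.8740 − 0.645 = 0.2290

0.2290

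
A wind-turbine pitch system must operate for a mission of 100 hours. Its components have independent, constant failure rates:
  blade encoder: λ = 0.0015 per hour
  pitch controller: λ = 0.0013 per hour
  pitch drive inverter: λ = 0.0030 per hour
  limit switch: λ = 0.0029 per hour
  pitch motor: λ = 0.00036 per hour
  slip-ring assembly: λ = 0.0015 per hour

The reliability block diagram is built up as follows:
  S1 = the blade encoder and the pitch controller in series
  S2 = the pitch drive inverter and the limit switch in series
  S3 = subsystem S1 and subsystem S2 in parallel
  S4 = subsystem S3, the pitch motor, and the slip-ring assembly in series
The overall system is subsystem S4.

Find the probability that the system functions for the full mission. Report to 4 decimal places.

0.7399

R(blade encoder) = exp(−0.0015 × 100) = 0.860708
R(pitch controller) = exp(−0.0013 × 100) = 0.878095
R(pitch drive inverter) = exp(−0.0030 × 100) = 0.740818
R(limit switch) = exp(−0.0029 × 100) = 0.748264
R(pitch motor) = exp(−0.00036 × 100) = 0.964640
R(slip-ring assembly) = exp(−0.0015 × 100) = 0.860708
Series (blade encoder and pitch controller): 0.860708 × 0.878095 = 0.755783
Series (pitch drive inverter and limit switch): 0.740818 × 0.748264 = 0.554327
Parallel ([0.755783] and [0.554327]): 1 − (1 − 0.755783)(1 − 0.554327) = 0.891159
Series ([0.891159], pitch motor, and slip-ring assembly): 0.891159 × 0.964640 × 0.860708 = 0.7399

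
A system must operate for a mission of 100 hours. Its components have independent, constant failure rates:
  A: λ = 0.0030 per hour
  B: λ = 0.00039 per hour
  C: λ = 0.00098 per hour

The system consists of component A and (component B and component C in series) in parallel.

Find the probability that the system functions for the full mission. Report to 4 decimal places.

R(A) = exp(−0.0030 × 100) = 0.740818
R(B) = exp(−0.00039 × 100) = 0.961751
R(C) = exp(−0.00098 × 100) = 0.906649
Series (B and C): 0.961751 × 0.906649 = 0.871971
Parallel (A and [0.871971]): 1 − (1 − 0.740818)(1 − 0.871971) = 0.9668

0.9668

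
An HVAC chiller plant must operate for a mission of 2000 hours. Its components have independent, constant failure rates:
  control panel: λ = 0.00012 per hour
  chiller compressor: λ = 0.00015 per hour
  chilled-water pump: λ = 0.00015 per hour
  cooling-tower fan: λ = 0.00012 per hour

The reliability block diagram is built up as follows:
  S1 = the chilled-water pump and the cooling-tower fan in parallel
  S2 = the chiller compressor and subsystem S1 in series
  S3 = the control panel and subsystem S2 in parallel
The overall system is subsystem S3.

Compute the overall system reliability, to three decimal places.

R(control panel) = exp(−0.00012 × 2000) = 0.78663
R(chiller compressor) = exp(−0.00015 × 2000) = 0.74082
R(chilled-water pump) = exp(−0.00015 × 2000) = 0.74082
R(cooling-tower fan) = exp(−0.00012 × 2000) = 0.78663
Parallel (chilled-water pump and cooling-tower fan): 1 − (1 − 0.74082)(1 − 0.78663) = 0.94470
Series (chiller compressor and [0.94470]): 0.74082 × 0.94470 = 0.69985
Parallel (control panel and [0.69985]): 1 − (1 − 0.78663)(1 − 0.69985) = 0.936

0.936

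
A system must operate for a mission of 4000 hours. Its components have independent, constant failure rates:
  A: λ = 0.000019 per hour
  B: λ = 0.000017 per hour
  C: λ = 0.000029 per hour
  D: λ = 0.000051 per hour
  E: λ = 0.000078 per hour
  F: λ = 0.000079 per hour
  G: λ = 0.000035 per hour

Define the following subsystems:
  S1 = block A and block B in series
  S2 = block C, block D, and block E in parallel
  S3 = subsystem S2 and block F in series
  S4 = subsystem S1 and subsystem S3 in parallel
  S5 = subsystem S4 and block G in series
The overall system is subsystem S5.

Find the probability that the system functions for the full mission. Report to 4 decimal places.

0.8373

R(A) = exp(−0.000019 × 4000) = 0.926816
R(B) = exp(−0.000017 × 4000) = 0.934260
R(C) = exp(−0.000029 × 4000) = 0.890475
R(D) = exp(−0.000051 × 4000) = 0.815462
R(E) = exp(−0.000078 × 4000) = 0.731982
R(F) = exp(−0.000079 × 4000) = 0.729059
R(G) = exp(−0.000035 × 4000) = 0.869358
Series (A and B): 0.926816 × 0.934260 = 0.865887
Parallel (C, D, and E): 1 − (1 − 0.890475)(1 − 0.815462)(1 − 0.731982) = 0.994583
Series ([0.994583] and F): 0.994583 × 0.729059 = 0.725110
Parallel ([0.865887] and [0.725110]): 1 − (1 − 0.865887)(1 − 0.725110) = 0.963134
Series ([0.963134] and G): 0.963134 × 0.869358 = 0.8373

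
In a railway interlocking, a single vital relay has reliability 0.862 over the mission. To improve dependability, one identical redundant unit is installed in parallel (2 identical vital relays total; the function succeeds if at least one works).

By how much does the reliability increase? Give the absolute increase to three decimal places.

R_before = 0.862
R_after = 1 − (1 − 0.862)^2 = 0.981
ΔR = 0.981 − 0.862 = 0.119

0.119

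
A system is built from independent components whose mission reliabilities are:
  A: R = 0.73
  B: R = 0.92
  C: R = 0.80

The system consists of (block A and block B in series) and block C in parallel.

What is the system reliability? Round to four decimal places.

0.9343

Series (A and B): 0.730000 × 0.920000 = 0.671600
Parallel ([0.671600] and C): 1 − (1 − 0.671600)(1 − 0.800000) = 0.9343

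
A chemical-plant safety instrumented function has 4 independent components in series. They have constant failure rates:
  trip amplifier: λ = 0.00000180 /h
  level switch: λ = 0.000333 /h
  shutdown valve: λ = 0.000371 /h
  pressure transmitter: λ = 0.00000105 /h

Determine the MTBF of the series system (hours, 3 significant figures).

Series of exponential components: λ_sys = Σ λ_i
λ_sys = 0.00000180 + 0.000333 + 0.000371 + 0.00000105 = 7.0685e-04 /h
MTBF = 1 / λ_sys = 1410 h

1410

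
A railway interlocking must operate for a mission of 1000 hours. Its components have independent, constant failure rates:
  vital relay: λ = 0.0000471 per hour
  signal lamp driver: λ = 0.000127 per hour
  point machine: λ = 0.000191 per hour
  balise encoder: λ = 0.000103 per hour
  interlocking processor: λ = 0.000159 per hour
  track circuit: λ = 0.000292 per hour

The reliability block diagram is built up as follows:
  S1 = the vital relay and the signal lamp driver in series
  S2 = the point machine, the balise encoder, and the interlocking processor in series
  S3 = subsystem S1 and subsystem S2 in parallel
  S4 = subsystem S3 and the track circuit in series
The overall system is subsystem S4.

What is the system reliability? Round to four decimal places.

0.7033

R(vital relay) = exp(−0.0000471 × 1000) = 0.953992
R(signal lamp driver) = exp(−0.000127 × 1000) = 0.880734
R(point machine) = exp(−0.000191 × 1000) = 0.826133
R(balise encoder) = exp(−0.000103 × 1000) = 0.902127
R(interlocking processor) = exp(−0.000159 × 1000) = 0.852996
R(track circuit) = exp(−0.000292 × 1000) = 0.746769
Series (vital relay and signal lamp driver): 0.953992 × 0.880734 = 0.840213
Series (point machine, balise encoder, and interlocking processor): 0.826133 × 0.902127 × 0.852996 = 0.635718
Parallel ([0.840213] and [0.635718]): 1 − (1 − 0.840213)(1 − 0.635718) = 0.941792
Series ([0.941792] and track circuit): 0.941792 × 0.746769 = 0.7033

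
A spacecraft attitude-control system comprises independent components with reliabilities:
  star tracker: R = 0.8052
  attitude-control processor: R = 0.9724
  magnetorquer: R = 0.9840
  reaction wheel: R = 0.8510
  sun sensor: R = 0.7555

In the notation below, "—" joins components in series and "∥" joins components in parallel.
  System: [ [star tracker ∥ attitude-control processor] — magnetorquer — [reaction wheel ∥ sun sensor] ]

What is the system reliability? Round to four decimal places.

0.9431

Parallel (star tracker and attitude-control processor): 1 − (1 − 0.805200)(1 − 0.972400) = 0.994624
Parallel (reaction wheel and sun sensor): 1 − (1 − 0.851000)(1 − 0.755500) = 0.963570
Series ([0.994624], magnetorquer, and [0.963570]): 0.994624 × 0.984000 × 0.963570 = 0.9431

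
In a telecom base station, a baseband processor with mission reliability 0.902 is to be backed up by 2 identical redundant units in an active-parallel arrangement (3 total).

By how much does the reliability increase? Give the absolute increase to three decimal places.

0.097

R_before = 0.902
R_after = 1 − (1 − 0.902)^3 = 0.999
ΔR = 0.999 − 0.902 = 0.097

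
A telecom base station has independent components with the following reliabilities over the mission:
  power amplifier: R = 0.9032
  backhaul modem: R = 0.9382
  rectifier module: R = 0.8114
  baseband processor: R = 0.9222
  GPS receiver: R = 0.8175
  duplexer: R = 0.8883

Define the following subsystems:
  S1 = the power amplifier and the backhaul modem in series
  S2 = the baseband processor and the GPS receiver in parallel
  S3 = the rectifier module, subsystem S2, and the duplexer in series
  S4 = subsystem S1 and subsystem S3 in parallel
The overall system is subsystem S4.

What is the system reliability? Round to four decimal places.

Series (power amplifier and backhaul modem): 0.903200 × 0.938200 = 0.847382
Parallel (baseband processor and GPS receiver): 1 − (1 − 0.922200)(1 − 0.817500) = 0.985802
Series (rectifier module, [0.985802], and duplexer): 0.811400 × 0.985802 × 0.888300 = 0.710533
Parallel ([0.847382] and [0.710533]): 1 − (1 − 0.847382)(1 − 0.710533) = 0.9558

0.9558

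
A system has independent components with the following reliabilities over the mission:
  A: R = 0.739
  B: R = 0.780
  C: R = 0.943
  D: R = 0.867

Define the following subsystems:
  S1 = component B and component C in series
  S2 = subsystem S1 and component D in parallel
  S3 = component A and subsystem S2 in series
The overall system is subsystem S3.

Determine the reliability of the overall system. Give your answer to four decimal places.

0.7130

Series (B and C): 0.780000 × 0.943000 = 0.735540
Parallel ([0.735540] and D): 1 − (1 − 0.735540)(1 − 0.867000) = 0.964827
Series (A and [0.964827]): 0.739000 × 0.964827 = 0.7130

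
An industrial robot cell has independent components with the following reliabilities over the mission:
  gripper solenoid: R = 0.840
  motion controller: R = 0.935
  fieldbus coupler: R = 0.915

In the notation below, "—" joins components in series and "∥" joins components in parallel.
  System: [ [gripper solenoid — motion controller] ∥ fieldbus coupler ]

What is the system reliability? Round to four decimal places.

Series (gripper solenoid and motion controller): 0.840000 × 0.935000 = 0.785400
Parallel ([0.785400] and fieldbus coupler): 1 − (1 − 0.785400)(1 − 0.915000) = 0.9818

0.9818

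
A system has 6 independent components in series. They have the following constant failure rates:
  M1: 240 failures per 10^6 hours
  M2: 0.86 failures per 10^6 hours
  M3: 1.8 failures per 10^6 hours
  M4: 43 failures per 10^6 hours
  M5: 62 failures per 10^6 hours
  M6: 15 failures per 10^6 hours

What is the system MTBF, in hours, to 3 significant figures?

Series of exponential components: λ_sys = Σ λ_i
λ_sys = 0.00024 + 0.00000086 + 0.0000018 + 0.000043 + 0.000062 + 0.000015 = 3.6266e-04 /h
MTBF = 1 / λ_sys = 2760 h

2760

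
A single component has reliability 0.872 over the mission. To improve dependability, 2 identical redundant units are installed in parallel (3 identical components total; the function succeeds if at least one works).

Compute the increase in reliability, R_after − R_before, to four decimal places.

0.1259

R_before = 0.872
R_after = 1 − (1 − 0.872)^3 = 0.9979
ΔR = 0.9979 − 0.872 = 0.1259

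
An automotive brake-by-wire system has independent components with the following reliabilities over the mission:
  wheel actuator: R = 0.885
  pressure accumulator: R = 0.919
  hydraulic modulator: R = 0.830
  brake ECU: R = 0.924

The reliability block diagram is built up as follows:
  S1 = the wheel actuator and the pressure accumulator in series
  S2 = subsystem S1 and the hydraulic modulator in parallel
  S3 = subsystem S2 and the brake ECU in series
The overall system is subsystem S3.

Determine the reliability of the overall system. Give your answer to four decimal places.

Series (wheel actuator and pressure accumulator): 0.885000 × 0.919000 = 0.813315
Parallel ([0.813315] and hydraulic modulator): 1 − (1 − 0.813315)(1 − 0.830000) = 0.968264
Series ([0.968264] and brake ECU): 0.968264 × 0.924000 = 0.8947

0.8947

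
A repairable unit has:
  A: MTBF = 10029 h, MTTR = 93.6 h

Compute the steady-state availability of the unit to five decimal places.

0.99075

A(A) = MTBF/(MTBF+MTTR) = 10029/(10029+93.6) = 0.99075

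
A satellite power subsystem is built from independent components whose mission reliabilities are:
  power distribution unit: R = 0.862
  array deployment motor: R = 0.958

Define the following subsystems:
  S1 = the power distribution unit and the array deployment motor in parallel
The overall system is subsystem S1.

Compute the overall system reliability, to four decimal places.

0.9942

Parallel (power distribution unit and array deployment motor): 1 − (1 − 0.862000)(1 − 0.958000) = 0.9942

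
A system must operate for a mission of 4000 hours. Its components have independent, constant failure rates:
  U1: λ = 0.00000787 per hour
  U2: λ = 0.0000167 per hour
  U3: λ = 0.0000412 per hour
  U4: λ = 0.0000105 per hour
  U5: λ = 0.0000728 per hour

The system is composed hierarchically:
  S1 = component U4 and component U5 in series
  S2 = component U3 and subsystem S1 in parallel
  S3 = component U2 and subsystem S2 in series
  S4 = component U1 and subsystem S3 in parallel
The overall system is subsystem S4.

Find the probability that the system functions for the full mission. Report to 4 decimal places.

R(U1) = exp(−0.00000787 × 4000) = 0.969010
R(U2) = exp(−0.0000167 × 4000) = 0.935382
R(U3) = exp(−0.0000412 × 4000) = 0.848063
R(U4) = exp(−0.0000105 × 4000) = 0.958870
R(U5) = exp(−0.0000728 × 4000) = 0.747366
Series (U4 and U5): 0.958870 × 0.747366 = 0.716627
Parallel (U3 and [0.716627]): 1 − (1 − 0.848063)(1 − 0.716627) = 0.956945
Series (U2 and [0.956945]): 0.935382 × 0.956945 = 0.895109
Parallel (U1 and [0.895109]): 1 − (1 − 0.969010)(1 − 0.895109) = 0.9967

0.9967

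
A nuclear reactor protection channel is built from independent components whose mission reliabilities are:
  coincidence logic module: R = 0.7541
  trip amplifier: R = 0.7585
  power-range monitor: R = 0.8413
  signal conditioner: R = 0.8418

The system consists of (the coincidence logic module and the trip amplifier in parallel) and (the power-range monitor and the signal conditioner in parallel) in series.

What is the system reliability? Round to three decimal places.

Parallel (coincidence logic module and trip amplifier): 1 − (1 − 0.75410)(1 − 0.75850) = 0.94062
Parallel (power-range monitor and signal conditioner): 1 − (1 − 0.84130)(1 − 0.84180) = 0.97489
Series ([0.94062] and [0.97489]): 0.94062 × 0.97489 = 0.917

0.917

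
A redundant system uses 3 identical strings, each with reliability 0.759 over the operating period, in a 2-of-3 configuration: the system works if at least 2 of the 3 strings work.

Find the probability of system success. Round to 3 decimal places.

R = Σ_{i=2}^{3} C(3,i) p^i (1−p)^{3−i} with p = 0.759
C(3,2)·0.759^2·0.241^1 = 0.41651
C(3,3)·0.759^3·0.241^0 = 0.43725
Sum = 0.854

0.854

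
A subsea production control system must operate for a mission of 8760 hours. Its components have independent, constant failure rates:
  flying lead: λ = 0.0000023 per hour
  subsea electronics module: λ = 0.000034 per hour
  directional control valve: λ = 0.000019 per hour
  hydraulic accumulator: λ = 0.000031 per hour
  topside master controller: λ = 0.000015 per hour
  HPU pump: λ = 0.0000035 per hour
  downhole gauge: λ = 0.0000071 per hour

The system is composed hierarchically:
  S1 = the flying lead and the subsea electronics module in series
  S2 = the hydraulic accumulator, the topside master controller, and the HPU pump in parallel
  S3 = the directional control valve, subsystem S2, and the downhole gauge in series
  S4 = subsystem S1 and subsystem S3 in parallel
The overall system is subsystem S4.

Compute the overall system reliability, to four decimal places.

R(flying lead) = exp(−0.0000023 × 8760) = 0.980054
R(subsea electronics module) = exp(−0.000034 × 8760) = 0.742420
R(directional control valve) = exp(−0.000019 × 8760) = 0.846674
R(hydraulic accumulator) = exp(−0.000031 × 8760) = 0.762190
R(topside master controller) = exp(−0.000015 × 8760) = 0.876867
R(HPU pump) = exp(−0.0000035 × 8760) = 0.969805
R(downhole gauge) = exp(−0.0000071 × 8760) = 0.939699
Series (flying lead and subsea electronics module): 0.980054 × 0.742420 = 0.727612
Parallel (hydraulic accumulator, topside master controller, and HPU pump): 1 − (1 − 0.762190)(1 − 0.876867)(1 − 0.969805) = 0.999116
Series (directional control valve, [0.999116], and downhole gauge): 0.846674 × 0.999116 × 0.939699 = 0.794915
Parallel ([0.727612] and [0.794915]): 1 − (1 − 0.727612)(1 − 0.794915) = 0.9441

0.9441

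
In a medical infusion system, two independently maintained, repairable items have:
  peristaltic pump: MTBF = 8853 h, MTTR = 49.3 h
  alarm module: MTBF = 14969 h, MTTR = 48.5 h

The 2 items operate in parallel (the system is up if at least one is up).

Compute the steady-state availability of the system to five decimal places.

0.99998

A(peristaltic pump) = MTBF/(MTBF+MTTR) = 8853/(8853+49.3) = 0.994462
A(alarm module) = MTBF/(MTBF+MTTR) = 14969/(14969+48.5) = 0.996770
Parallel availability: 1 − (1 − 0.994462)(1 − 0.996770) = 0.99998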